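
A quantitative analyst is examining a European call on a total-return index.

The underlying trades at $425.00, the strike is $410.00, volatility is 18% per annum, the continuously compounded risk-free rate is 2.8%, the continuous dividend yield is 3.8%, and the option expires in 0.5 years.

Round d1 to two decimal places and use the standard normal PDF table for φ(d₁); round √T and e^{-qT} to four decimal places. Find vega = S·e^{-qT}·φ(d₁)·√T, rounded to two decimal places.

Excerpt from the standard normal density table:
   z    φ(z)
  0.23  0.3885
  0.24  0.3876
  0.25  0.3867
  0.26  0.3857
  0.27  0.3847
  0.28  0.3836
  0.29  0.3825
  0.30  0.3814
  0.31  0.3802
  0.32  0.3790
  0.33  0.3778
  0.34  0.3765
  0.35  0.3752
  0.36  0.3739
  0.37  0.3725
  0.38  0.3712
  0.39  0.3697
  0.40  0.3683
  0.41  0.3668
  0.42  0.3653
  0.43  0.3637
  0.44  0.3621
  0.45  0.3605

T = 0.5;  σ√T = 0.1273
d₁ = [ln(425/410) + (0.028 − 0.038 + 0.18²/2)·0.5] / 0.1273 = [0.0359 + 0.0031] / 0.1273 = 0.3067 which rounds to 0.31
√T = √0.5 = 0.7071
φ(d₁) = φ(0.31) = 0.3802
e^(−qT) = e^(−0.038·0.5) = 0.9812
vega = S·e^(−qT)·φ(d₁)·√T = 425·0.9812·0.3802·0.7071 = 112.1087
(The put has the same vega.)

112.11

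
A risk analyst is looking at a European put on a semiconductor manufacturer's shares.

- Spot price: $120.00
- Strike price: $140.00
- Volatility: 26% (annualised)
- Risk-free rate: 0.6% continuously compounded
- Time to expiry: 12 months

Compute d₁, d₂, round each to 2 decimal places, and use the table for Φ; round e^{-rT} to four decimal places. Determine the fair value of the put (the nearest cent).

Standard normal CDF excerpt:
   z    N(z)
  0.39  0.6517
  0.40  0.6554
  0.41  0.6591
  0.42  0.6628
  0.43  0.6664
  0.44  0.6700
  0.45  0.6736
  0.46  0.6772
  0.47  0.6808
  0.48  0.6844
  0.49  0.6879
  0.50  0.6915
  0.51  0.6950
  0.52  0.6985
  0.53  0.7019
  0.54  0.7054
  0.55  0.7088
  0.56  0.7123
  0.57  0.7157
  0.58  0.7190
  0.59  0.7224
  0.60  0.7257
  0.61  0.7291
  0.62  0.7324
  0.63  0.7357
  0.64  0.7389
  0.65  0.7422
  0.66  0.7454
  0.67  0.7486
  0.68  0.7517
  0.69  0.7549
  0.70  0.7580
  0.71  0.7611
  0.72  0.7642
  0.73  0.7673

σ√T = 0.26·√1 = 0.2600
d₁ = [ln(120/140) + (0.006 + ½·0.26²)·1] / (σ√T) = (-0.1542 + 0.0398) / 0.2600 = -0.4398 which rounds to -0.44
d₂ = -0.4398 − 0.2600 = -0.6998 which rounds to -0.70
e^(−rT) = e^(−0.006·1) = 0.9940
N(−d₂) = N(0.70) = 0.7580;  N(−d₁) = N(0.44) = 0.6700
P = 140·0.9940·0.7580 − 120·0.6700 = 105.4833 − 80.4000 = 25.0833

$25.08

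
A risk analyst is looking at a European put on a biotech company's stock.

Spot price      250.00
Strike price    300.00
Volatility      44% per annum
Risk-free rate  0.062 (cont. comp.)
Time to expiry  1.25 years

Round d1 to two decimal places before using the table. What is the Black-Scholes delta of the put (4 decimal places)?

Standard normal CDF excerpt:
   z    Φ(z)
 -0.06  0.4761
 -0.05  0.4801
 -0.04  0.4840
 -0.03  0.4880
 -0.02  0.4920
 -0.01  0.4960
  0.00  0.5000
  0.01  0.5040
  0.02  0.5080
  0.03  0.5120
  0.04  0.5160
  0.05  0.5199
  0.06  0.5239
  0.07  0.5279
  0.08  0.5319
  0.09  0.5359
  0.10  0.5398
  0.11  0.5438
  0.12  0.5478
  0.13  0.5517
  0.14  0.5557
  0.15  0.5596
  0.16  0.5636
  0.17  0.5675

T = 1.25;  σ√T = 0.4919
d₁ = [ln(250/300) + (0.062 + 0.44²/2)·1.25] / 0.4919 = [-0.1823 + 0.1985] / 0.4919 = 0.0329 → 0.03
N(d₁) = N(0.03) = 0.5120
Δ_put = N(d₁) − 1 = 0.5120 − 1 = -0.4880

-0.4880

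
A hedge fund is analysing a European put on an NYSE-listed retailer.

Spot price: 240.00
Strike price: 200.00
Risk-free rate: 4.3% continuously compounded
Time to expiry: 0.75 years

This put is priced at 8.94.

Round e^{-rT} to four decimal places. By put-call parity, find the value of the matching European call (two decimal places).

e^(−rT) = e^(−0.043·0.75) = 0.9683
Put-call parity: C − P = S − K·e^(−rT) = 240 − 200·0.9683 = 240 − 193.6600 = 46.3400
C = P + (C − P) = 8.94 + (46.3400) = 55.2800

55.28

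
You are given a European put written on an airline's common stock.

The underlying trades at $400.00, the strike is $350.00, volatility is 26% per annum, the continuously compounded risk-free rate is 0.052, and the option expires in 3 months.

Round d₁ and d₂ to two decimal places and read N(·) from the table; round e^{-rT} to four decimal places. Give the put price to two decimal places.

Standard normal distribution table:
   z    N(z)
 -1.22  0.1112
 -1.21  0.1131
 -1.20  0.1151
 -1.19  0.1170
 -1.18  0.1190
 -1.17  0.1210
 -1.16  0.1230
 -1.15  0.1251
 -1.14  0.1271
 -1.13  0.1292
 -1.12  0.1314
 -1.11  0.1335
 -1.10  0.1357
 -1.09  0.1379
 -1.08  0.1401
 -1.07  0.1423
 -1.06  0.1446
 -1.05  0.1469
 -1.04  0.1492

$3.16

σ√T = 0.26·√0.25 = 0.1300
ln(S/K) + (r + σ²/2)T = ln(400/350) + (0.052 + 0.26²/2)·0.25 = 0.1335 + 0.0215 = 0.1550
d₁ = 0.1550 / 0.1300 = 1.1922 → 1.19
d₂ = d₁ − σ√T = 1.1922 − 0.1300 = 1.0622 → 1.06
exp(−rT) = exp(−0.052·0.25) = 0.9871
P = 350·0.9871·N(-1.06) − 400·N(-1.19) = 350·0.9871·0.1446 − 400·0.1170 = 49.9571 − 46.8000 = 3.1571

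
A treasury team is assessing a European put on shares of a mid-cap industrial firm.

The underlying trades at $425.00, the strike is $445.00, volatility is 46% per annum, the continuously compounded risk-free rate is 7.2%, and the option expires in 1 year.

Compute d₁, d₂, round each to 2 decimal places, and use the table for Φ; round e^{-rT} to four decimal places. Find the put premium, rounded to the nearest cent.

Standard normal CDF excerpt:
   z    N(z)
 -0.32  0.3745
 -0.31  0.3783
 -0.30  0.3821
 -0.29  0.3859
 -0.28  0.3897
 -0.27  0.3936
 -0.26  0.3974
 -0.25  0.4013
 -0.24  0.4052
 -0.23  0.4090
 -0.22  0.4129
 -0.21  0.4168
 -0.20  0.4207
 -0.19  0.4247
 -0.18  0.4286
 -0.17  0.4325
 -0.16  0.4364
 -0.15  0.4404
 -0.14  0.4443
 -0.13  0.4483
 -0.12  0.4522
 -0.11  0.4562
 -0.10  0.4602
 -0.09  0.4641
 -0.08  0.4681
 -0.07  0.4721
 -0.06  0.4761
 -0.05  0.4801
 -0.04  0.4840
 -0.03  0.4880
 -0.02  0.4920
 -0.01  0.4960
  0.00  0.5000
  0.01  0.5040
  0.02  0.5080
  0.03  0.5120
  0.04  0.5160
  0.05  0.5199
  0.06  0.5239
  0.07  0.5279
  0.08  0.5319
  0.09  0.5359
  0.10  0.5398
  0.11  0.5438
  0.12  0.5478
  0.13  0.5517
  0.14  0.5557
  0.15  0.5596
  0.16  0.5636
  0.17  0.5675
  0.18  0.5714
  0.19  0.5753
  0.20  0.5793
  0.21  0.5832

σ√T = 0.46·√1 = 0.4600
d₁ = [ln(425/445) + (0.072 + ½·0.46²)·1] / (σ√T) = (-0.0460 + 0.1778) / 0.4600 = 0.2866 → 0.29
d₂ = 0.2866 − 0.4600 = -0.1734 → -0.17
exp(−rT) = exp(−0.072·1) = 0.9305
P = 445·0.9305·N(0.17) − 425·N(-0.29) = 445·0.9305·0.5675 − 425·0.3859 = 234.9861 − 164.0075 = 70.9786

$70.98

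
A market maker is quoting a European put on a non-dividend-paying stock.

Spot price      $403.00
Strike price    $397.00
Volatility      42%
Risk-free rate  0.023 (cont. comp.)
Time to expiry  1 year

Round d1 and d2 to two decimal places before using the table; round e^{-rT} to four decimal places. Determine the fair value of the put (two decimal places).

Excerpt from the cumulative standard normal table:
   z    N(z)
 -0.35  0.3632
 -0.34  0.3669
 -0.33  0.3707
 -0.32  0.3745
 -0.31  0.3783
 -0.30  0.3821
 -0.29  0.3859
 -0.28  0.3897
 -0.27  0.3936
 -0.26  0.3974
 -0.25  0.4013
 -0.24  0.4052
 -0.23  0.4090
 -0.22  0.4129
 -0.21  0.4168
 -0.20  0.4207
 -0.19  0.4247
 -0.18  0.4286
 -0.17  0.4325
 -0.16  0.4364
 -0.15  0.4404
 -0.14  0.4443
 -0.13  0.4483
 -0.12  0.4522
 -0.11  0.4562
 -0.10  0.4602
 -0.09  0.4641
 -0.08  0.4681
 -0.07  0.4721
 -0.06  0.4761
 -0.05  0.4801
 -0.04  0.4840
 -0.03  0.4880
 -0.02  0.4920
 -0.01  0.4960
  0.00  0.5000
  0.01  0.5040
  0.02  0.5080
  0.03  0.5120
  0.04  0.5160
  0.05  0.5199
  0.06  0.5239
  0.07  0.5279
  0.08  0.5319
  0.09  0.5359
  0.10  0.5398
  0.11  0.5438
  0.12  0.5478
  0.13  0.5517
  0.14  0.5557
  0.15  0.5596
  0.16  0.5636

$58.55

T = 1;  σ√T = 0.4200
d₁ = [ln(403/397) + (0.023 + 0.42²/2)·1] / 0.4200 = [0.0150 + 0.1112] / 0.4200 = 0.3005 ≈ 0.30
d₂ = d₁ − σ√T = 0.3005 − 0.4200 = -0.1195 ≈ -0.12
e^(−rT) = e^(−0.023·1) = 0.9773
N(−d₂) = N(0.12) = 0.5478;  N(−d₁) = N(-0.30) = 0.3821
P = 397·0.9773·0.5478 − 403·0.3821 = 212.5399 − 153.9863 = 58.5536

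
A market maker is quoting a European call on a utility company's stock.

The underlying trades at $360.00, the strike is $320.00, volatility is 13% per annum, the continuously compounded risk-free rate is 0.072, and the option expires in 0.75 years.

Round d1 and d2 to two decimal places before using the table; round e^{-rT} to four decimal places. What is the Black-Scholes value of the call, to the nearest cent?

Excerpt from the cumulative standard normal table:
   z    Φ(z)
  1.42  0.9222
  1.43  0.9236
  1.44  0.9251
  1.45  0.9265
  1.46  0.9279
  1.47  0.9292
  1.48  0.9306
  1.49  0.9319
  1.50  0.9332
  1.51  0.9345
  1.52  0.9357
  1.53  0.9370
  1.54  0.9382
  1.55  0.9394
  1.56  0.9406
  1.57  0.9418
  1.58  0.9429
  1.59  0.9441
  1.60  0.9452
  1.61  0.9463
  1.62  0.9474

σ√T = 0.13 × 0.8660 = 0.1126
d₁ = [ln(360/320) + (0.072 + 0.13²/2)·0.75] / 0.1126 = [0.1178 + 0.0603] / 0.1126 = 1.5821 ⇒ 1.58
d₂ = d₁ − σ√T = 1.5821 − 0.1126 = 1.4695 ⇒ 1.47
e^(−rT) = e^(−0.072·0.75) = 0.9474
N(d₁) = N(1.58) = 0.9429;  N(d₂) = N(1.47) = 0.9292
C = 360·0.9429 − 320·0.9474·0.9292 = 339.4440 − 281.7037 = 57.7403

$57.74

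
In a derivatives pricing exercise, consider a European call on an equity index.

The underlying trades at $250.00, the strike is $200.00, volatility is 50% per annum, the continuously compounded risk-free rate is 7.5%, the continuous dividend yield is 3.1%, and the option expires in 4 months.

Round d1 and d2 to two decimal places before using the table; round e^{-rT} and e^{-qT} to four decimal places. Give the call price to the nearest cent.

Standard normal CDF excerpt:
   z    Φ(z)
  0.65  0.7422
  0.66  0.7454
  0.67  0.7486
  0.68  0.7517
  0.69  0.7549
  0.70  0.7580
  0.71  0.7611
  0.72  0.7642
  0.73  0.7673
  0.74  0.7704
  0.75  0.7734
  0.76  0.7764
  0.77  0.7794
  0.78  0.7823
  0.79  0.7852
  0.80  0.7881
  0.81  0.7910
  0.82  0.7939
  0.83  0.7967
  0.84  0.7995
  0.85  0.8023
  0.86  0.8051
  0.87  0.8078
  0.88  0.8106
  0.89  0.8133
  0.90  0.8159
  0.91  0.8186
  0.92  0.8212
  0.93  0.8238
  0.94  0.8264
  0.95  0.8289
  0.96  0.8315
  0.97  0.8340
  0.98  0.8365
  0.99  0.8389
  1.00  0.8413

$59.73

σ√T = 0.5 × 0.5774 = 0.2887
d₁ = [ln(250/200) + (0.075 − 0.031 + 0.5²/2)·0.3333] / 0.2887 = [0.2231 + 0.0563] / 0.2887 = 0.9681 ≈ 0.97
d₂ = d₁ − σ√T = 0.9681 − 0.2887 = 0.6795 ≈ 0.68
e^(−qT) = e^(−0.031·0.3333) = 0.9897;  e^(−rT) = e^(−0.075·0.3333) = 0.9753
N(d₁) = N(0.97) = 0.8340;  N(d₂) = N(0.68) = 0.7517
C = 250·0.9897·0.8340 − 200·0.9753·0.7517 = 206.3525 − 146.6266 = 59.7258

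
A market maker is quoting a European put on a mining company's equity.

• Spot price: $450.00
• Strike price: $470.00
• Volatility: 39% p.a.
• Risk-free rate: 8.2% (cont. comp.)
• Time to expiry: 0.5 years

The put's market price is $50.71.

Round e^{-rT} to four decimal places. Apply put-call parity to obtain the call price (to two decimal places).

exp(−rT) = exp(−0.082·0.5) = 0.9598
Put-call parity: C − P = S − K·e^(−rT) = 450 − 470·0.9598 = 450 − 451.1060 = -1.1060
C = P + (C − P) = 50.71 + (-1.1060) = 49.6040

$49.60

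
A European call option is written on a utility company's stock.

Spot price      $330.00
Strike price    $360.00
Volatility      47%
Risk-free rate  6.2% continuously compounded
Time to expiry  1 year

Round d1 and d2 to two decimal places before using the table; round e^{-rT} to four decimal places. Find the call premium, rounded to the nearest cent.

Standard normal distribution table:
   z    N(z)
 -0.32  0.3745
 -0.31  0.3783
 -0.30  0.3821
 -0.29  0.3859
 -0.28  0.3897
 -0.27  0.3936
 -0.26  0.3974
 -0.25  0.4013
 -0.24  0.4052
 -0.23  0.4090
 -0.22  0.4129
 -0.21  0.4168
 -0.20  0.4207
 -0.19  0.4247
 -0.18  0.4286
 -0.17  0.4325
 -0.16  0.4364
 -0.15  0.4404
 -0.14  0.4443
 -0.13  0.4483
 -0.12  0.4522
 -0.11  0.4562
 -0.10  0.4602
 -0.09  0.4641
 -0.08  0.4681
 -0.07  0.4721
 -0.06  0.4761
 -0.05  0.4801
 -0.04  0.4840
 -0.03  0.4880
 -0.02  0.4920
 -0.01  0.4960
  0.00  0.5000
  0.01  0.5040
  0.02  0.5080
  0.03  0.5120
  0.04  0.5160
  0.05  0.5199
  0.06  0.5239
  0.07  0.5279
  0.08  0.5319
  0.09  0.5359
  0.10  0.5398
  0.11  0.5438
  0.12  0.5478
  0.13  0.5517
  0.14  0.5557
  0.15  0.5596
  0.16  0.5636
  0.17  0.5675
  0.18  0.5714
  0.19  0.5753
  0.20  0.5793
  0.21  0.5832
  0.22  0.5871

T = 1;  σ√T = 0.4700
d₁ = [ln(330/360) + (0.062 + 0.47²/2)·1] / 0.4700 = [-0.0870 + 0.1724] / 0.4700 = 0.1818 → 0.18
d₂ = d₁ − σ√T = 0.1818 − 0.4700 = -0.2882 → -0.29
e^(−rT) = e^(−0.062·1) = 0.9399
N(d₁) = N(0.18) = 0.5714;  N(d₂) = N(-0.29) = 0.3859
C = 330·0.5714 − 360·0.9399·0.3859 = 188.5620 − 130.5747 = 57.9873

$57.99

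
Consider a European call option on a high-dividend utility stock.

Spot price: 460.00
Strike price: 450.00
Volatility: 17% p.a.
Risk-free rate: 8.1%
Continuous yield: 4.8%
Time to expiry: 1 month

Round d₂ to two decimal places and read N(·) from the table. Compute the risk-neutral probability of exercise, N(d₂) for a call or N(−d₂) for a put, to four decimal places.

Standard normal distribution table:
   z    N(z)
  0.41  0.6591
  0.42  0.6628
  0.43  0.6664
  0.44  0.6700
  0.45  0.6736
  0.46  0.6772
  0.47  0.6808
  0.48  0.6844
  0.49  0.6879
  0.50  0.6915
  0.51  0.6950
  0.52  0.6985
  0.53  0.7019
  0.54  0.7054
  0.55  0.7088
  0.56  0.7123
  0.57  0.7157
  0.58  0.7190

0.6844

σ√T = 0.17 × 0.2887 = 0.0491
d₁ = [ln(460/450) + (0.081 − 0.048 + ½·0.17²)·0.08333] / (σ√T) = (0.0220 + 0.0040) / 0.0491 = 0.5284 ⇒ 0.53
d₂ = 0.5284 − 0.0491 = 0.4794 ⇒ 0.48
Risk-neutral Pr[S_T > K] = N(d₂) = N(0.48) = 0.6844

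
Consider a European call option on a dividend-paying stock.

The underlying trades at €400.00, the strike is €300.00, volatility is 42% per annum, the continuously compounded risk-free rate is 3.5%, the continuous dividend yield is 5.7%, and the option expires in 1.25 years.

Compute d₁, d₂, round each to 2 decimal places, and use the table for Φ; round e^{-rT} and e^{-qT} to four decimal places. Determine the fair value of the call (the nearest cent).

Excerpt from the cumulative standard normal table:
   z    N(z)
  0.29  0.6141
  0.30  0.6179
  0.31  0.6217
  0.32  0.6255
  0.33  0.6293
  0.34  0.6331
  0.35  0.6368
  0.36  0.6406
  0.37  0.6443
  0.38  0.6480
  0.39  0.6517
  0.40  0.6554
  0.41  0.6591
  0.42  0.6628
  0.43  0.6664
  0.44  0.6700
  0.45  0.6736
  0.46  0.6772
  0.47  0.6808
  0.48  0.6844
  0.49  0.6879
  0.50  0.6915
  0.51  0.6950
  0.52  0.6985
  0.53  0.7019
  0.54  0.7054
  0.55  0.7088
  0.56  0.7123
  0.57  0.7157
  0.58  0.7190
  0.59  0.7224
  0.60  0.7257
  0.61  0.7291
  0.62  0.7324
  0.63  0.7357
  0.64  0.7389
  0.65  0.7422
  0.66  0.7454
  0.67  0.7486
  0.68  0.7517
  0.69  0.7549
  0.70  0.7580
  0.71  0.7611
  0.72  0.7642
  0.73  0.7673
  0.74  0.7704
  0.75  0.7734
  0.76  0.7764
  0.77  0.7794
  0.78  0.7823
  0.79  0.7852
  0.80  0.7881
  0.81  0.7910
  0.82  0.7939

σ√T = 0.42 × 1.1180 = 0.4696
d₁ = [ln(400/300) + (0.035 − 0.057 + 0.42²/2)·1.25] / 0.4696 = [0.2877 + 0.0827] / 0.4696 = 0.7889 → 0.79
d₂ = d₁ − σ√T = 0.7889 − 0.4696 = 0.3193 → 0.32
exp(−qT) = exp(−0.057·1.25) = 0.9312;  exp(−rT) = exp(−0.035·1.25) = 0.9572
N(d₁) = N(0.79) = 0.7852;  N(d₂) = N(0.32) = 0.6255
C = 400·0.9312·0.7852 − 300·0.9572·0.6255 = 292.4713 − 179.6186 = 112.8527

€112.85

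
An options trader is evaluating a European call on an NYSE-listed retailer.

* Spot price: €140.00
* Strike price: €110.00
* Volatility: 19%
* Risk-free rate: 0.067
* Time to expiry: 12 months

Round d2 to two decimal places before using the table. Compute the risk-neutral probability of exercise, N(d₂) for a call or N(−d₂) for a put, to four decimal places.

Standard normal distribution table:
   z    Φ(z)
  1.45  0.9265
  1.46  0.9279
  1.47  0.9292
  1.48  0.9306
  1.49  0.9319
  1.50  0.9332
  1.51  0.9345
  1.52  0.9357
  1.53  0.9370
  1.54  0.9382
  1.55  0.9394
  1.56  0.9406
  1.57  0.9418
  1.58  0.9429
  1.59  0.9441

σ√T = 0.19·√1 = 0.1900
d₁ = [ln(140/110) + (0.067 + ½·0.19²)·1] / (σ√T) = (0.2412 + 0.0851) / 0.1900 = 1.7169 → 1.72
d₂ = 1.7169 − 0.1900 = 1.5269 → 1.53
Pr(exercise) under Q = N(d₂) = 0.9370

0.9370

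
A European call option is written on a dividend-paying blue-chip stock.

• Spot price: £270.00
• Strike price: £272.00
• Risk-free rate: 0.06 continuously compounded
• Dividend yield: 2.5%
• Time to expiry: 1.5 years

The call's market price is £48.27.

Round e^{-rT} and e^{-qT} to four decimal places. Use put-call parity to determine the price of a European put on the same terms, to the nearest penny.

exp(−qT) = exp(−0.025·1.5) = 0.9632;  exp(−rT) = exp(−0.06·1.5) = 0.9139
Put-call parity: C − P = S·e^(−qT) − K·e^(−rT) = 270·0.9632 − 272·0.9139 = 260.0640 − 248.5808 = 11.4832
P = C − (C − P) = 48.27 − (11.4832) = 36.7868

£36.79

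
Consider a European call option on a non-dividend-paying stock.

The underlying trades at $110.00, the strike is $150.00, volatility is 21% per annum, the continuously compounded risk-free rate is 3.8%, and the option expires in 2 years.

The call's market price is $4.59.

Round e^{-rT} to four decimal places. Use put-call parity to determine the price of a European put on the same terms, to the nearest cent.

$33.61

exp(−rT) = exp(−0.038·2) = 0.9268
Put-call parity: C − P = S − K·e^(−rT) = 110 − 150·0.9268 = 110 − 139.0200 = -29.0200
P = C − (C − P) = 4.59 − (-29.0200) = 33.6100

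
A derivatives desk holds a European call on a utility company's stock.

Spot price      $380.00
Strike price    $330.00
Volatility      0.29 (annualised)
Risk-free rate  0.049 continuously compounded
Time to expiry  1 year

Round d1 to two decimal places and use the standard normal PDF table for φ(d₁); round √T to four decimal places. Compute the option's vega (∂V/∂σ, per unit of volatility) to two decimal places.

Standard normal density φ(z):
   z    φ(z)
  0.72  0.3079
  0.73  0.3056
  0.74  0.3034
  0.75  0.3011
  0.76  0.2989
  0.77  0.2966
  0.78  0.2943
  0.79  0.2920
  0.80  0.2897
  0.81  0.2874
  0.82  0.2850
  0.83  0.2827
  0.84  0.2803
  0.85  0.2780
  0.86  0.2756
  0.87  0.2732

110.09

T = 1;  σ√T = 0.2900
ln(S/K) + (r + σ²/2)T = ln(380/330) + (0.049 + 0.29²/2)·1 = 0.1411 + 0.0910 = 0.2321
d₁ = 0.2321 / 0.2900 = 0.8004 which rounds to 0.80
√T = √1 = 1.0000
φ(d₁) = φ(0.80) = 0.2897
vega = S·φ(d₁)·√T = 380·0.2897·1.0000 = 110.0860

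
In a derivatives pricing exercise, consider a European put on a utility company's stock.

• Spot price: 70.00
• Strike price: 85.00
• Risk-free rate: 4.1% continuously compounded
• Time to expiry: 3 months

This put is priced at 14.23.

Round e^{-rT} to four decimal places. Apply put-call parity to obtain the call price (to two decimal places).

exp(−rT) = exp(−0.041·0.25) = 0.9898
Put-call parity: C − P = S − K·e^(−rT) = 70 − 85·0.9898 = 70 − 84.1330 = -14.1330
C = P + (C − P) = 14.23 + (-14.1330) = 0.0970

0.10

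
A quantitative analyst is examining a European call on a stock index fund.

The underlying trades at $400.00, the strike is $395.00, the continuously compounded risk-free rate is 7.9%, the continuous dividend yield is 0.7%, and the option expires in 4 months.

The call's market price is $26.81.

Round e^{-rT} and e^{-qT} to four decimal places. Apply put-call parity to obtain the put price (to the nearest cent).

exp(−qT) = exp(−0.007·0.3333) = 0.9977;  exp(−rT) = exp(−0.079·0.3333) = 0.9740
Put-call parity: C − P = S·e^(−qT) − K·e^(−rT) = 400·0.9977 − 395·0.9740 = 399.0800 − 384.7300 = 14.3500
P = C − (C − P) = 26.81 − (14.3500) = 12.4600

$12.46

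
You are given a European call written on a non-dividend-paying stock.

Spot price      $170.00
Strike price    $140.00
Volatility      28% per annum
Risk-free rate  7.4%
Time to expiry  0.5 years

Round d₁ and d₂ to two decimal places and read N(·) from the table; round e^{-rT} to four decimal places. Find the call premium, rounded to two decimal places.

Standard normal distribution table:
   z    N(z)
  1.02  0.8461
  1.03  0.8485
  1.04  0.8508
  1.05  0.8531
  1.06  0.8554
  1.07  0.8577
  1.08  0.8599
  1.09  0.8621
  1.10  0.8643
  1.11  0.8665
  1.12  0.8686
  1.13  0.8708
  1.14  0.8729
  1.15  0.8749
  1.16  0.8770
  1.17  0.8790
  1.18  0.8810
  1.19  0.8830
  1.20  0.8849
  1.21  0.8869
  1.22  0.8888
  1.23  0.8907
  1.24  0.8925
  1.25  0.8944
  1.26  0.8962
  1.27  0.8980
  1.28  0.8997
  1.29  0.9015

T = 0.5;  σ√T = 0.1980
d₁ = [ln(170/140) + (0.074 + 0.28²/2)·0.5] / 0.1980 = [0.1942 + 0.0566] / 0.1980 = 1.2665 ⇒ 1.27
d₂ = d₁ − σ√T = 1.2665 − 0.1980 = 1.0685 ⇒ 1.07
exp(−rT) = exp(−0.074·0.5) = 0.9637
N(d₁) = N(1.27) = 0.8980;  N(d₂) = N(1.07) = 0.8577
C = 170·0.8980 − 140·0.9637·0.8577 = 152.6600 − 115.7192 = 36.9408

$36.94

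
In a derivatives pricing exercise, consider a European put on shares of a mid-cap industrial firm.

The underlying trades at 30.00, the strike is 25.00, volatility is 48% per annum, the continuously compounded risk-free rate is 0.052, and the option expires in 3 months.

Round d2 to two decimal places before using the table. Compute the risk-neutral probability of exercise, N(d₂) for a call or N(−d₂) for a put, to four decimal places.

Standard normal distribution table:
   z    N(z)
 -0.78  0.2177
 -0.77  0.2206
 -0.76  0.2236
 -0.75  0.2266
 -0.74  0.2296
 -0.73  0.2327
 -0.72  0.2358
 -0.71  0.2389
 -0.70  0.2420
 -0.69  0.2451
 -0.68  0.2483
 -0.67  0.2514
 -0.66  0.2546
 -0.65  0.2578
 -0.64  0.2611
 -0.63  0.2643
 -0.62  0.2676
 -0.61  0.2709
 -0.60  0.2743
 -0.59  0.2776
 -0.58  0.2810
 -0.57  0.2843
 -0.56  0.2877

T = 0.25;  σ√T = 0.2400
d₁ = [ln(30/25) + (0.052 + 0.48²/2)·0.25] / 0.2400 = [0.1823 + 0.0418] / 0.2400 = 0.9338 ≈ 0.93
d₂ = d₁ − σ√T = 0.9338 − 0.2400 = 0.6938 ≈ 0.69
Risk-neutral Pr[S_T < K] = N(−d₂) = N(-0.69) = 0.2451

0.2451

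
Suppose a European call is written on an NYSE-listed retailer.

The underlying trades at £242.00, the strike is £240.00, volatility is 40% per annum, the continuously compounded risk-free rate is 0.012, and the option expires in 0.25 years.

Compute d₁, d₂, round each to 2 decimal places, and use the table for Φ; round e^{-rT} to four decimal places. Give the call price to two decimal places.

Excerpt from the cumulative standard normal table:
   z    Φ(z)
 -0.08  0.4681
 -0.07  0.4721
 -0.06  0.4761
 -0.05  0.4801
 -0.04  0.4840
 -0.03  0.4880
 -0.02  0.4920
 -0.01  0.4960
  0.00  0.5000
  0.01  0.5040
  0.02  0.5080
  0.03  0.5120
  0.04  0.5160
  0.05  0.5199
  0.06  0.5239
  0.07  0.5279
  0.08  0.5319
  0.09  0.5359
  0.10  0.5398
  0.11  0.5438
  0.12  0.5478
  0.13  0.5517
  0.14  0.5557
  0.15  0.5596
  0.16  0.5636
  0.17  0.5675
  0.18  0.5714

σ√T = 0.4·√0.25 = 0.2000
ln(S/K) + (r + σ²/2)T = ln(242/240) + (0.012 + 0.4²/2)·0.25 = 0.0083 + 0.0230 = 0.0313
d₁ = 0.0313 / 0.2000 = 0.1565 ⇒ 0.16
d₂ = d₁ − σ√T = 0.1565 − 0.2000 = -0.0435 ⇒ -0.04
exp(−rT) = exp(−0.012·0.25) = 0.9970
N(d₁) = N(0.16) = 0.5636;  N(d₂) = N(-0.04) = 0.4840
C = 242·0.5636 − 240·0.9970·0.4840 = 136.3912 − 115.8115 = 20.5797

£20.58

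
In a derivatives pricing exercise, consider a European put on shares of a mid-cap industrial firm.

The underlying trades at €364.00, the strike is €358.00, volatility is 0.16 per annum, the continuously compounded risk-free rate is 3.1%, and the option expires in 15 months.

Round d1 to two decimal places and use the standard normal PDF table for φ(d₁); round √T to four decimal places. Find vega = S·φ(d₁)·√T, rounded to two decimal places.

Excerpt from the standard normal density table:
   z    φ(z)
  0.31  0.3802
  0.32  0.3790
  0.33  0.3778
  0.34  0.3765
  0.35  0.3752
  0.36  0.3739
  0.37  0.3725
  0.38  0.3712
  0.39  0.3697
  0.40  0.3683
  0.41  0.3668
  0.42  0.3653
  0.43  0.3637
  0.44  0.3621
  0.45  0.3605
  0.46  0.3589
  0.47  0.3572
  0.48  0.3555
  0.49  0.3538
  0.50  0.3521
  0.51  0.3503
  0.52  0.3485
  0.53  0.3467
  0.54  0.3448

σ√T = 0.16·√1.25 = 0.1789
ln(S/K) + (r + σ²/2)T = ln(364/358) + (0.031 + 0.16²/2)·1.25 = 0.0166 + 0.0548 = 0.0714
d₁ = 0.0714 / 0.1789 = 0.3990 which rounds to 0.40
√T = √1.25 = 1.1180
φ(d₁) = φ(0.40) = 0.3683
vega = S·φ(d₁)·√T = 364·0.3683·1.1180 = 149.8804
(Vega is the same for a European call and put with the same parameters.)

149.88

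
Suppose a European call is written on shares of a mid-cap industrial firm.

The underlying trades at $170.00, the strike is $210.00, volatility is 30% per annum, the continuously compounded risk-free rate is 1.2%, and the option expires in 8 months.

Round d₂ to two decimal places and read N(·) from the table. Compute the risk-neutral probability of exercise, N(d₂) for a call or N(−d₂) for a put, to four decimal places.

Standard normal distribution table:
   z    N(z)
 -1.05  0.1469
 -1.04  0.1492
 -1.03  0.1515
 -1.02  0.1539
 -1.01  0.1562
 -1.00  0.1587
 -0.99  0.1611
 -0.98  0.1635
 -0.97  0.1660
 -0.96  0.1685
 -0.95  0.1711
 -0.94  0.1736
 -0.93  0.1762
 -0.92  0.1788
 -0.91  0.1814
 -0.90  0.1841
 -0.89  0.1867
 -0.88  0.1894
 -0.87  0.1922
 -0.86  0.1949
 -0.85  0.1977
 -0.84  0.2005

0.1711

T = 0.6667;  σ√T = 0.2449
ln(S/K) + (r + σ²/2)T = ln(170/210) + (0.012 + 0.3²/2)·0.6667 = -0.2113 + 0.0380 = -0.1733
d₁ = -0.1733 / 0.2449 = -0.7075 which rounds to -0.71
d₂ = d₁ − σ√T = -0.7075 − 0.2449 = -0.9525 which rounds to -0.95
Pr(exercise) under Q = N(d₂) = 0.1711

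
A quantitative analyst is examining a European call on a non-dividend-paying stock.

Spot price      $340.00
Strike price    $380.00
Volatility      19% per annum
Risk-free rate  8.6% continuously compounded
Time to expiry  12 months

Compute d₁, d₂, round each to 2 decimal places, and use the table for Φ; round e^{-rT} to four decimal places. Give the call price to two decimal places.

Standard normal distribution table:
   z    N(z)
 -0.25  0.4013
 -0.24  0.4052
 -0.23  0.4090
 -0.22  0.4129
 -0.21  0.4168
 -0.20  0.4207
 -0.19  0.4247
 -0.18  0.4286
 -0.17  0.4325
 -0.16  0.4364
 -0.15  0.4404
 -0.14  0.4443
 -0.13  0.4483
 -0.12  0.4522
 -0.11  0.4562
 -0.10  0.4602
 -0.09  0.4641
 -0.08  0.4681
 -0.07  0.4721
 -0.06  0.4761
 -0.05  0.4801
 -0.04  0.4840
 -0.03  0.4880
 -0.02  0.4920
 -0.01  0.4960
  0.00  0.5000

σ√T = 0.19 × 1.0000 = 0.1900
d₁ = [ln(340/380) + (0.086 + 0.19²/2)·1] / 0.1900 = [-0.1112 + 0.1040] / 0.1900 = -0.0378 ⇒ -0.04
d₂ = d₁ − σ√T = -0.0378 − 0.1900 = -0.2278 ⇒ -0.23
exp(−rT) = exp(−0.086·1) = 0.9176
N(d₁) = N(-0.04) = 0.4840;  N(d₂) = N(-0.23) = 0.4090
C = 340·0.4840 − 380·0.9176·0.4090 = 164.5600 − 142.6134 = 21.9466

$21.95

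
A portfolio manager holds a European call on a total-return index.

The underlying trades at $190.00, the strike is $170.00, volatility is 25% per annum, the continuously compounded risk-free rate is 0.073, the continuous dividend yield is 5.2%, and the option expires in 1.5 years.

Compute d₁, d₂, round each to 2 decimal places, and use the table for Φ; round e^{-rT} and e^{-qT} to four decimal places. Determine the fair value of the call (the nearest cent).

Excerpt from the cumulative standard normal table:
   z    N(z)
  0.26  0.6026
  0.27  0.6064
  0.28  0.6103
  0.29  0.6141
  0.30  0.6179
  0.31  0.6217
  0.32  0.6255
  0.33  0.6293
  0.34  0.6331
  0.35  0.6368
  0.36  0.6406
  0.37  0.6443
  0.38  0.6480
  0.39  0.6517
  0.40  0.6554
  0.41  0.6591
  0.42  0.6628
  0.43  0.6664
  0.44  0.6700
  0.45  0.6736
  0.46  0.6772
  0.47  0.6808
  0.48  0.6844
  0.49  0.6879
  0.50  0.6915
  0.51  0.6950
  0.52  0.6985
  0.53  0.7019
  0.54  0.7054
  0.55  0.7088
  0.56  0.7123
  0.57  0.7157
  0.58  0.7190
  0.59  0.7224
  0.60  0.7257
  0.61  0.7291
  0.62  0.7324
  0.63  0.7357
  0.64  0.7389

σ√T = 0.25 × 1.2247 = 0.3062
d₁ = [ln(190/170) + (0.073 − 0.052 + 0.25²/2)·1.5] / 0.3062 = [0.1112 + 0.0784] / 0.3062 = 0.6192 ≈ 0.62
d₂ = d₁ − σ√T = 0.6192 − 0.3062 = 0.3130 ≈ 0.31
e^(−qT) = e^(−0.052·1.5) = 0.9250;  e^(−rT) = e^(−0.073·1.5) = 0.8963
N(d₁) = N(0.62) = 0.7324;  N(d₂) = N(0.31) = 0.6217
C = 190·0.9250·0.7324 − 170·0.8963·0.6217 = 128.7193 − 94.7291 = 33.9902

$33.99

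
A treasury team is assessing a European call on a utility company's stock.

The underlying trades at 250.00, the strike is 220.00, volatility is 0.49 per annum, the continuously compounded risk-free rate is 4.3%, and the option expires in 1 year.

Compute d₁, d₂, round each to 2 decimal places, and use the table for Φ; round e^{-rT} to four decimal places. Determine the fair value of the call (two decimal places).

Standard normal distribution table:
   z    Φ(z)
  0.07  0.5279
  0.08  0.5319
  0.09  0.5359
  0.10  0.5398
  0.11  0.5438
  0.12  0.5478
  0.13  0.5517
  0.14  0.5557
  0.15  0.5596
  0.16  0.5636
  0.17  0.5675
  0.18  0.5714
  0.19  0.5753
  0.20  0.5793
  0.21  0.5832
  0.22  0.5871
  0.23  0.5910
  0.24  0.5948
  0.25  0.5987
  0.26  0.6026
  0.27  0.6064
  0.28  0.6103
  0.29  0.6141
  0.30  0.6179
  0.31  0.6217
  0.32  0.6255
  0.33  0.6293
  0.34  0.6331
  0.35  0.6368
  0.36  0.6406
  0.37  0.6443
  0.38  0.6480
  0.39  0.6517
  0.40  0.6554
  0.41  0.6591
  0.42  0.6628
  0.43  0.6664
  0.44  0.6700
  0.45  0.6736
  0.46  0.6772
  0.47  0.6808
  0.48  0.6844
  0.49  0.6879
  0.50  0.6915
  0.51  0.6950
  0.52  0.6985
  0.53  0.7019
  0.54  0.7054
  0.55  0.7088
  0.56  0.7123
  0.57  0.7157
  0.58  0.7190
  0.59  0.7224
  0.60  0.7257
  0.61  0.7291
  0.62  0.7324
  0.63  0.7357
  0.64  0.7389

66.84

σ√T = 0.49·√1 = 0.4900
d₁ = [ln(250/220) + (0.043 + 0.49²/2)·1] / 0.4900 = [0.1278 + 0.1630] / 0.4900 = 0.5936 ≈ 0.59
d₂ = d₁ − σ√T = 0.5936 − 0.4900 = 0.1036 ≈ 0.10
exp(−rT) = exp(−0.043·1) = 0.9579
C = 250·N(0.59) − 220·0.9579·N(0.10) = 250·0.7224 − 220·0.9579·0.5398 = 180.6000 − 113.7564 = 66.8436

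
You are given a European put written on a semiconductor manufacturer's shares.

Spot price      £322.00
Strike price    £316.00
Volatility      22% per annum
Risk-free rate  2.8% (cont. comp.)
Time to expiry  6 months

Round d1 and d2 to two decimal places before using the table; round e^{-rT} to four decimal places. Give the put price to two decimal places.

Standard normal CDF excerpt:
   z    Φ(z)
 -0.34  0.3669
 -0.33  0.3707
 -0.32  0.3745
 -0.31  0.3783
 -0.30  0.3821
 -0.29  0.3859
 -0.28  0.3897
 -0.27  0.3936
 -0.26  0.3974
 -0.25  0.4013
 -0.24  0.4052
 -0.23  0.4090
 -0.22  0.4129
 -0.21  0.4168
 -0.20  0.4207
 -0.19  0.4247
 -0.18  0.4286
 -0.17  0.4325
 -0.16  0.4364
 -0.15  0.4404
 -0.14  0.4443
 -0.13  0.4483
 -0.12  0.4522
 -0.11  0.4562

£15.43

T = 0.5;  σ√T = 0.1556
d₁ = [ln(322/316) + (0.028 + 0.22²/2)·0.5] / 0.1556 = [0.0188 + 0.0261] / 0.1556 = 0.2887 ≈ 0.29
d₂ = d₁ − σ√T = 0.2887 − 0.1556 = 0.1331 ≈ 0.13
exp(−rT) = exp(−0.028·0.5) = 0.9861
N(−d₂) = N(-0.13) = 0.4483;  N(−d₁) = N(-0.29) = 0.3859
P = 316·0.9861·0.4483 − 322·0.3859 = 139.6937 − 124.2598 = 15.4339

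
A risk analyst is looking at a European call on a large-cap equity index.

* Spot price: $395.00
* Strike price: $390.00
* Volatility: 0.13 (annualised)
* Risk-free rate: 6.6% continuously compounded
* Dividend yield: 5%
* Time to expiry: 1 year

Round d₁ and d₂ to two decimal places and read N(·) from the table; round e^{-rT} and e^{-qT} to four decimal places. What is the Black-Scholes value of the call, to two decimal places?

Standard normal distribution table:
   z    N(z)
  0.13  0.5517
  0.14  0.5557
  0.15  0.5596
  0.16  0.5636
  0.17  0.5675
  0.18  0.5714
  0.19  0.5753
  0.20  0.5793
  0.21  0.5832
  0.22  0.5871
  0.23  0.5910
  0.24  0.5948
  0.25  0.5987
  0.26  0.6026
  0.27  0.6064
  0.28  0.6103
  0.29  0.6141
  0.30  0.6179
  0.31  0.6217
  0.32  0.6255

$24.97

T = 1;  σ√T = 0.1300
d₁ = [ln(395/390) + (0.066 − 0.05 + 0.13²/2)·1] / 0.1300 = [0.0127 + 0.0244] / 0.1300 = 0.2861 which rounds to 0.29
d₂ = d₁ − σ√T = 0.2861 − 0.1300 = 0.1561 which rounds to 0.16
e^(−qT) = e^(−0.05·1) = 0.9512;  e^(−rT) = e^(−0.066·1) = 0.9361
N(d₁) = N(0.29) = 0.6141;  N(d₂) = N(0.16) = 0.5636
C = 395·0.9512·0.6141 − 390·0.9361·0.5636 = 230.7321 − 205.7585 = 24.9736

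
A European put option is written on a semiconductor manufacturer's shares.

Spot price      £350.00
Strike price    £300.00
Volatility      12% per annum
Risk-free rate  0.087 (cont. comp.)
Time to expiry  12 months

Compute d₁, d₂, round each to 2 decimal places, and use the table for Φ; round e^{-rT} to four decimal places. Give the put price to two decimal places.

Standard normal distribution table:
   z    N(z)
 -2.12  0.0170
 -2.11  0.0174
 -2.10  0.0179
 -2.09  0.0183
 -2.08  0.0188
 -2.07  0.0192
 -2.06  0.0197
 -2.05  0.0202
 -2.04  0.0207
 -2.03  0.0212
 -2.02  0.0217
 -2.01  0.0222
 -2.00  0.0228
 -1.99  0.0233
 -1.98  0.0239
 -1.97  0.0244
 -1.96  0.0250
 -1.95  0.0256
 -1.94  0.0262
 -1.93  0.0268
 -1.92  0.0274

£0.32

T = 1;  σ√T = 0.1200
ln(S/K) + (r + σ²/2)T = ln(350/300) + (0.087 + 0.12²/2)·1 = 0.1542 + 0.0942 = 0.2484
d₁ = 0.2484 / 0.1200 = 2.0696 which rounds to 2.07
d₂ = d₁ − σ√T = 2.0696 − 0.1200 = 1.9496 which rounds to 1.95
e^(−rT) = e^(−0.087·1) = 0.9167
P = 300·0.9167·N(-1.95) − 350·N(-2.07) = 300·0.9167·0.0256 − 350·0.0192 = 7.0403 − 6.7200 = 0.3203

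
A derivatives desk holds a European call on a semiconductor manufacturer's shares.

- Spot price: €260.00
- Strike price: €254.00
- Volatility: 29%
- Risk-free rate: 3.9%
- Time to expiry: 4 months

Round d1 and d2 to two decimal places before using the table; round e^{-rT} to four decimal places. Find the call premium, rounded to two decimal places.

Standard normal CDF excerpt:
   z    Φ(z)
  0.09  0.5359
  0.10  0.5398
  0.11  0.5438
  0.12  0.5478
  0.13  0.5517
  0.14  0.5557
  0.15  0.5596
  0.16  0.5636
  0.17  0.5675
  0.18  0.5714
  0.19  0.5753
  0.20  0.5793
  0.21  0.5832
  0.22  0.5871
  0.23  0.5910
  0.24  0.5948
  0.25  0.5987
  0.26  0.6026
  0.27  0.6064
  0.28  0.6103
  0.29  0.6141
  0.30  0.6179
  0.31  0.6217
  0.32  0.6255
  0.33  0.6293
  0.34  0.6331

€22.33

T = 0.3333;  σ√T = 0.1674
d₁ = [ln(260/254) + (0.039 + 0.29²/2)·0.3333] / 0.1674 = [0.0233 + 0.0270] / 0.1674 = 0.3008 ⇒ 0.30
d₂ = d₁ − σ√T = 0.3008 − 0.1674 = 0.1334 ⇒ 0.13
exp(−rT) = exp(−0.039·0.3333) = 0.9871
N(d₁) = N(0.30) = 0.6179;  N(d₂) = N(0.13) = 0.5517
C = 260·0.6179 − 254·0.9871·0.5517 = 160.6540 − 138.3241 = 22.3299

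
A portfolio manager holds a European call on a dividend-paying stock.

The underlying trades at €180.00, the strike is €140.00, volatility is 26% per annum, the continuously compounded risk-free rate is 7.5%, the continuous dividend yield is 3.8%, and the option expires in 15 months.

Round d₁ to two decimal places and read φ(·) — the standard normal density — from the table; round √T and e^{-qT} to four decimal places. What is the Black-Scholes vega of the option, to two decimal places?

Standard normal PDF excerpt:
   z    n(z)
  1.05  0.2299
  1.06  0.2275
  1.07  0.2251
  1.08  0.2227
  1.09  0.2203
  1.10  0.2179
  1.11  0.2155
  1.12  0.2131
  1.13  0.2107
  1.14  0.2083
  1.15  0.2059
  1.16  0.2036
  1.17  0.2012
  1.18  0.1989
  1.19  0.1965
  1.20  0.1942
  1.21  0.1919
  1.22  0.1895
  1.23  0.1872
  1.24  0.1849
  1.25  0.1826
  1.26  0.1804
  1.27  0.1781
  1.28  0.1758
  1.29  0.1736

σ√T = 0.26 × 1.1180 = 0.2907
ln(S/K) + (r − q + σ²/2)T = ln(180/140) + (0.075 − 0.038 + 0.26²/2)·1.25 = 0.2513 + 0.0885 = 0.3398
d₁ = 0.3398 / 0.2907 = 1.1690 ≈ 1.17
√T = √1.25 = 1.1180
φ(d₁) = φ(1.17) = 0.2012
e^(−qT) = e^(−0.038·1.25) = 0.9536
vega = S·e^(−qT)·φ(d₁)·√T = 180·0.9536·0.2012·1.1180 = 38.6108
(Call and put vega coincide under Black-Scholes.)

38.61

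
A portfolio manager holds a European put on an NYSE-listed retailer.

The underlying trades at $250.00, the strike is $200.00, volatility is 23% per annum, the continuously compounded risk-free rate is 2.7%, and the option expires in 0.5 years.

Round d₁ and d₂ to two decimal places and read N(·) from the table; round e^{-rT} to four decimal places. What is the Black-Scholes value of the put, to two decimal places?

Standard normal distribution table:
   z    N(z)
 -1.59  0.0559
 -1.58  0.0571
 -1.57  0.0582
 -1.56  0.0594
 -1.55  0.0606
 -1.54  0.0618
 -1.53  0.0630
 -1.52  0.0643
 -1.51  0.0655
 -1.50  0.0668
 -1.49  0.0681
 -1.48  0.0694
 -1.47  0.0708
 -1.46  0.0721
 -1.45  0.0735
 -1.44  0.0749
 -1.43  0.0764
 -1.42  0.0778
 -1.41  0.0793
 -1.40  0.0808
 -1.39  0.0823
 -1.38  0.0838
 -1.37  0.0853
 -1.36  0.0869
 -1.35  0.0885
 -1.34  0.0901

$1.38

σ√T = 0.23·√0.5 = 0.1626
d₁ = [ln(250/200) + (0.027 + 0.23²/2)·0.5] / 0.1626 = [0.2231 + 0.0267] / 0.1626 = 1.5364 → 1.54
d₂ = d₁ − σ√T = 1.5364 − 0.1626 = 1.3737 → 1.37
exp(−rT) = exp(−0.027·0.5) = 0.9866
P = 200·0.9866·N(-1.37) − 250·N(-1.54) = 200·0.9866·0.0853 − 250·0.0618 = 16.8314 − 15.4500 = 1.3814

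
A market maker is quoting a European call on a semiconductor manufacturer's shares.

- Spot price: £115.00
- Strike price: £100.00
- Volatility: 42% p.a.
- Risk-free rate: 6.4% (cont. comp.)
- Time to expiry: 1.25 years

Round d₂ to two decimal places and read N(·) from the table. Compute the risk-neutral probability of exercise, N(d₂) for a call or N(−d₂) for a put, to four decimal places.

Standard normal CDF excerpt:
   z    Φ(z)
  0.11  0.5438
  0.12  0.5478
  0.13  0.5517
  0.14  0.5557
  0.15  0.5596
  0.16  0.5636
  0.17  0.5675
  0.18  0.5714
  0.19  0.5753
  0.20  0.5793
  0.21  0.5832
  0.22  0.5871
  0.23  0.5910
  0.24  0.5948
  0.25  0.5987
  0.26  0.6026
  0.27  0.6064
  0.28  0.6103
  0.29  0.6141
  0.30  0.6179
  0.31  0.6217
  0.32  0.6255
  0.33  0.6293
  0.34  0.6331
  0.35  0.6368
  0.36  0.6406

σ√T = 0.42·√1.25 = 0.4696
d₁ = [ln(115/100) + (0.064 + 0.42²/2)·1.25] / 0.4696 = [0.1398 + 0.1903] / 0.4696 = 0.7028 which rounds to 0.70
d₂ = d₁ − σ√T = 0.7028 − 0.4696 = 0.2332 which rounds to 0.23
Risk-neutral Pr[S_T > K] = N(d₂) = N(0.23) = 0.5910

0.5910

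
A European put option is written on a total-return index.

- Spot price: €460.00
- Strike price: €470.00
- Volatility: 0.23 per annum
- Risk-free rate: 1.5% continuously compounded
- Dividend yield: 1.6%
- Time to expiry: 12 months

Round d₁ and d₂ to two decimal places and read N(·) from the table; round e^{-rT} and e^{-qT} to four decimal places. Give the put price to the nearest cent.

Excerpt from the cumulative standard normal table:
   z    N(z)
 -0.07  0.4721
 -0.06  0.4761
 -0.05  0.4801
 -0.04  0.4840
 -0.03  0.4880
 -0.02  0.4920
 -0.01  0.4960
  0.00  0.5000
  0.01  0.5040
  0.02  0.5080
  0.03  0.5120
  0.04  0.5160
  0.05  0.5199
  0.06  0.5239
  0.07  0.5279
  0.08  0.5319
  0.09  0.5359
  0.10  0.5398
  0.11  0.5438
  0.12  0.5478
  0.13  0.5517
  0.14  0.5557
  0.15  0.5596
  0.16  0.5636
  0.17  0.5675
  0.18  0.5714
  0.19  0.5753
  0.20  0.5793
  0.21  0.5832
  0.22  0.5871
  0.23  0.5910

€47.30

σ√T = 0.23·√1 = 0.2300
d₁ = [ln(460/470) + (0.015 − 0.016 + ½·0.23²)·1] / (σ√T) = (-0.0215 + 0.0255) / 0.2300 = 0.0171 ⇒ 0.02
d₂ = 0.0171 − 0.2300 = -0.2129 ⇒ -0.21
e^(−qT) = e^(−0.016·1) = 0.9841;  e^(−rT) = e^(−0.015·1) = 0.9851
P = 470·0.9851·N(0.21) − 460·0.9841·N(-0.02) = 470·0.9851·0.5832 − 460·0.9841·0.4920 = 270.0199 − 222.7215 = 47.2983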